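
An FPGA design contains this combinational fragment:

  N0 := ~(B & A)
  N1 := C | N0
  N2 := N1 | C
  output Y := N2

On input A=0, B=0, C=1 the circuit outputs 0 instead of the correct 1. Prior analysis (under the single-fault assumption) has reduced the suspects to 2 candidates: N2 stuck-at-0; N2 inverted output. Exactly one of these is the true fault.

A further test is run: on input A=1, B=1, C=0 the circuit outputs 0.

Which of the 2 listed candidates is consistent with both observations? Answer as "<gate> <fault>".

Evaluate each candidate on input A=1, B=1, C=0:
  N2 stuck-at-0: N0=0, N1=0, N2=0 [stuck-at-0] → 0 — matches
  N2 inverted output: N0=0, N1=0, N2=1 [inverted output] → 1 — eliminated
Only N2 stuck-at-0 reproduces the observed 0.

N2 stuck-at-0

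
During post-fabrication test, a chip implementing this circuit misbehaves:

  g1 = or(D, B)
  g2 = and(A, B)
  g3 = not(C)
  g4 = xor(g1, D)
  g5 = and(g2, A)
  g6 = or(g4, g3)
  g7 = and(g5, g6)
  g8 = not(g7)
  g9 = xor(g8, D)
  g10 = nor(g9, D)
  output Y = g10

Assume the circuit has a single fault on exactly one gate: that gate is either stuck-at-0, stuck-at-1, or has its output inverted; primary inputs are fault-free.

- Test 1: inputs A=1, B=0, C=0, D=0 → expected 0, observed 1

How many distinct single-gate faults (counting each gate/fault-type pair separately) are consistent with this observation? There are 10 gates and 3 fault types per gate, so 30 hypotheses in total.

12

Fault-free: g1=0, g2=0, g3=1, g4=0, g5=0, g6=1, g7=0, g8=1, g9=1, g10=0 → 0. Observed 1.
  g1: none of the 3 fault types match ✗
  g2: stuck-at-1, inverted output ✓; others ✗
  g3: none of the 3 fault types match ✗
  g4: none of the 3 fault types match ✗
  g5: stuck-at-1, inverted output ✓; others ✗
  g6: none of the 3 fault types match ✗
  g7: stuck-at-1, inverted output ✓; others ✗
  g8: stuck-at-0, inverted output ✓; others ✗
  g9: stuck-at-0, inverted output ✓; others ✗
  g10: stuck-at-1, inverted output ✓; others ✗
Consistent faults: {g2 stuck-at-1, g2 inverted output, g5 stuck-at-1, g5 inverted output, g7 stuck-at-1, g7 inverted output, g8 stuck-at-0, g8 inverted output, g9 stuck-at-0, g9 inverted output, g10 stuck-at-1, g10 inverted output} — 12 in all.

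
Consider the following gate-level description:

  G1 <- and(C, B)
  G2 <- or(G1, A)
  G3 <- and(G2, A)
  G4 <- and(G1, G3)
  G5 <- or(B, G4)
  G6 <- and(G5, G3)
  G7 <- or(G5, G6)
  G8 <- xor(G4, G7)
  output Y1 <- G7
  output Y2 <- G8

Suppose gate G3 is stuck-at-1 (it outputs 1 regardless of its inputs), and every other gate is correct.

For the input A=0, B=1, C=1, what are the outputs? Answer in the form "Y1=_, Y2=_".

Propagate with G3 forced: G1=1, G2=1, G3=1 [stuck-at-1], G4=1, G5=1, G6=1, G7=1, G8=0.
So the outputs are Y1=1, Y2=0. (Without the fault they would be Y1=1, Y2=1.)

Y1=1, Y2=0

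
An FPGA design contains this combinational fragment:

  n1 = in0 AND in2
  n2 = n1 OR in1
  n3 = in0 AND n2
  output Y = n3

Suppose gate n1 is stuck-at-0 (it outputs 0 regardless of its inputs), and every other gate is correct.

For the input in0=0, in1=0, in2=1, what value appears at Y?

Propagate with n1 forced: n1=0 [stuck-at-0], n2=0, n3=0.
So Y = 0. (Same as the fault-free value — the fault is masked on this input.)

0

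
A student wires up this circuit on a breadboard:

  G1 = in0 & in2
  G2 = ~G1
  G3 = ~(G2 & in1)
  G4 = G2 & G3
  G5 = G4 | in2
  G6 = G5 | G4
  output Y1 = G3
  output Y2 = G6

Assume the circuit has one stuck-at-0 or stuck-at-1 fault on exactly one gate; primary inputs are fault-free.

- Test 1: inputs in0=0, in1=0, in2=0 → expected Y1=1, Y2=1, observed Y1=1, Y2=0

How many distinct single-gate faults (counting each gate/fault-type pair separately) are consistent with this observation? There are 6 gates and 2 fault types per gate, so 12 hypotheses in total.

Fault-free: G1=0, G2=1, G3=1, G4=1, G5=1, G6=1 → Y1=1, Y2=1. Observed Y1=1, Y2=0.
  G1 stuck-at-0: output Y1=1, Y2=1 ✗
  G1 stuck-at-1: output Y1=1, Y2=0 ✓
  G2 stuck-at-0: output Y1=1, Y2=0 ✓
  G2 stuck-at-1: output Y1=1, Y2=1 ✗
  G3 stuck-at-0: output Y1=0, Y2=0 ✗
  G3 stuck-at-1: output Y1=1, Y2=1 ✗
  G4 stuck-at-0: output Y1=1, Y2=0 ✓
  G4 stuck-at-1: output Y1=1, Y2=1 ✗
  G5 stuck-at-0: output Y1=1, Y2=1 ✗
  G5 stuck-at-1: output Y1=1, Y2=1 ✗
  G6 stuck-at-0: output Y1=1, Y2=0 ✓
  G6 stuck-at-1: output Y1=1, Y2=1 ✗
Consistent faults: {G1 stuck-at-1, G2 stuck-at-0, G4 stuck-at-0, G6 stuck-at-0} — 4 in all.

4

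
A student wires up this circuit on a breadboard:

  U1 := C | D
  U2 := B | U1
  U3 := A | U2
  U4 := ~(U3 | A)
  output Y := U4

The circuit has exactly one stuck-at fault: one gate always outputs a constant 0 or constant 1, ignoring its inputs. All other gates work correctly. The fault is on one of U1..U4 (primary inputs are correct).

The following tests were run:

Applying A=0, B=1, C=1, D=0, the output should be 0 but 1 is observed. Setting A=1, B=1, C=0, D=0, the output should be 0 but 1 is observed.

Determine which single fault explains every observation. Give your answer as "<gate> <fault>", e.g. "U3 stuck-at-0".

Fault-free values for test 1 (A=0, B=1, C=1, D=0): U1=1, U2=1, U3=1, U4=0, giving Y=0. Observed 1.
Test 1: faults giving observed 1 are {U2 stuck-at-0, U3 stuck-at-0, U4 stuck-at-1}.
Test 2 (A=1, B=1, C=0, D=0): fault-free U1=0, U2=1, U3=1, U4=0 → 0; observed 1. Eliminates U2 stuck-at-0, U3 stuck-at-0.
Only U4 stuck-at-1 is consistent with every test.

U4 stuck-at-1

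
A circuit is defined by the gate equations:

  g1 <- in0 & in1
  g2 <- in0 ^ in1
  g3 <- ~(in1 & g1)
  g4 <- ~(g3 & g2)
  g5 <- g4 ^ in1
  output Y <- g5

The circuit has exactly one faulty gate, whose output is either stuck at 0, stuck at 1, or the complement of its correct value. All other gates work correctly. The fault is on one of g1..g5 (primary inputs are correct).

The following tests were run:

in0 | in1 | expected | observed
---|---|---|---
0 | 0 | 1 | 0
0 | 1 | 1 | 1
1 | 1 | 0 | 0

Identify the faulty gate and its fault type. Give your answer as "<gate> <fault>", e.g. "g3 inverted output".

g2 stuck-at-1

Fault-free values for test 1 (in0=0, in1=0): g1=0, g2=0, g3=1, g4=1, g5=1, giving Y=1. Observed 0.
Test 1: faults giving observed 0 are {g2 stuck-at-1, g2 inverted output, g4 stuck-at-0, g4 inverted output, g5 stuck-at-0, g5 inverted output}.
Test 2 (in0=0, in1=1): fault-free g1=0, g2=1, g3=1, g4=0, g5=1 → 1; observed 1. Eliminates g2 inverted output, g4 inverted output, g5 stuck-at-0, g5 inverted output.
Test 3 (in0=1, in1=1): fault-free g1=1, g2=0, g3=0, g4=1, g5=0 → 0; observed 0. Eliminates g4 stuck-at-0.
Only g2 stuck-at-1 is consistent with every test.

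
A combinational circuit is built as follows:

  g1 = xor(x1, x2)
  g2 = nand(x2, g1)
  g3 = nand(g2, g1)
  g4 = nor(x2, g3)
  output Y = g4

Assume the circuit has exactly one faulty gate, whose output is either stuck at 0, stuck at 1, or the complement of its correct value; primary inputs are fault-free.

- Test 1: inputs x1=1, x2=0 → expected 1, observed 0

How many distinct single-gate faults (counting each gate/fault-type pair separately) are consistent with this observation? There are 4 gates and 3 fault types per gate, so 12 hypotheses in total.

8

Fault-free: g1=1, g2=1, g3=0, g4=1 → 1. Observed 0.
  g1 stuck-at-0: output 0 ✓
  g1 stuck-at-1: output 1 ✗
  g1 inverted output: output 0 ✓
  g2 stuck-at-0: output 0 ✓
  g2 stuck-at-1: output 1 ✗
  g2 inverted output: output 0 ✓
  g3 stuck-at-0: output 1 ✗
  g3 stuck-at-1: output 0 ✓
  g3 inverted output: output 0 ✓
  g4 stuck-at-0: output 0 ✓
  g4 stuck-at-1: output 1 ✗
  g4 inverted output: output 0 ✓
Consistent faults: {g1 stuck-at-0, g1 inverted output, g2 stuck-at-0, g2 inverted output, g3 stuck-at-1, g3 inverted output, g4 stuck-at-0, g4 inverted output} — 8 in all.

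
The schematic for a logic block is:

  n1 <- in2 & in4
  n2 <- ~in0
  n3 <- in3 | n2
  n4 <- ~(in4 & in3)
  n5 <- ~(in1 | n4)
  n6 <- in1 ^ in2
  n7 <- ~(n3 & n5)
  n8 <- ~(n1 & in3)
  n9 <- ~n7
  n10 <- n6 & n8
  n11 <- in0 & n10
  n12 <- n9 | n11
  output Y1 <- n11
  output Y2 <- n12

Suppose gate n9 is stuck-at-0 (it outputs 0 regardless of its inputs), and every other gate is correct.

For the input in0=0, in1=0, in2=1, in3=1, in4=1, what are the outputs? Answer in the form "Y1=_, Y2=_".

Y1=0, Y2=0

Propagate with n9 forced: n1=1, n2=1, n3=1, n4=0, n5=1, n6=1, n7=0, n8=0, n9=0 [stuck-at-0], n10=0, n11=0, n12=0.
So the outputs are Y1=0, Y2=0. (Without the fault they would be Y1=0, Y2=1.)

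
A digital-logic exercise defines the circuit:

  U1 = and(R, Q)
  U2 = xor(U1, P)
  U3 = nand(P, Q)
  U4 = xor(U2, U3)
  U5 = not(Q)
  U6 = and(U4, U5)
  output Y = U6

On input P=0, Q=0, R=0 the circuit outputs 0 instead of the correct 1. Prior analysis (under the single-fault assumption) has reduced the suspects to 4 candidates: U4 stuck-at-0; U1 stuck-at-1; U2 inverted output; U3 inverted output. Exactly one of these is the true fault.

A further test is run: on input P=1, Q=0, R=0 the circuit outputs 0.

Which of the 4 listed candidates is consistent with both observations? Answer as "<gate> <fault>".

Evaluate each candidate on input P=1, Q=0, R=0:
  U4 stuck-at-0: U1=0, U2=1, U3=1, U4=0 [stuck-at-0], U5=1, U6=0 → 0 — matches
  U1 stuck-at-1: U1=1 [stuck-at-1], U2=0, U3=1, U4=1, U5=1, U6=1 → 1 — eliminated
  U2 inverted output: U1=0, U2=0 [inverted output], U3=1, U4=1, U5=1, U6=1 → 1 — eliminated
  U3 inverted output: U1=0, U2=1, U3=0 [inverted output], U4=1, U5=1, U6=1 → 1 — eliminated
Only U4 stuck-at-0 reproduces the observed 0.

U4 stuck-at-0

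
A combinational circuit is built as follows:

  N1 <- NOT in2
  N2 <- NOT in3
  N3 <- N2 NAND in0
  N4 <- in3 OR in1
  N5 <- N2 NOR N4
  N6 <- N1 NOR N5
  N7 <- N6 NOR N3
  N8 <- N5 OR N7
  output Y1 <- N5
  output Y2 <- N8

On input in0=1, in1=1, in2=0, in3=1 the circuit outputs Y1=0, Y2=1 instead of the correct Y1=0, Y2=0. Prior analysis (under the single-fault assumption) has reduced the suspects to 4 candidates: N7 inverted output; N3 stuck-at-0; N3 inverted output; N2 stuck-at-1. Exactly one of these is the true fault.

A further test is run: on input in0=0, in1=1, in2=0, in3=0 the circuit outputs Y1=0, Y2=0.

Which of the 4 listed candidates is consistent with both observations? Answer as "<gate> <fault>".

N2 stuck-at-1

Evaluate each candidate on input in0=0, in1=1, in2=0, in3=0:
  N7 inverted output: N1=1, N2=1, N3=1, N4=1, N5=0, N6=0, N7=1 [inverted output], N8=1 → Y1=0, Y2=1 — eliminated
  N3 stuck-at-0: N1=1, N2=1, N3=0 [stuck-at-0], N4=1, N5=0, N6=0, N7=1, N8=1 → Y1=0, Y2=1 — eliminated
  N3 inverted output: N1=1, N2=1, N3=0 [inverted output], N4=1, N5=0, N6=0, N7=1, N8=1 → Y1=0, Y2=1 — eliminated
  N2 stuck-at-1: N1=1, N2=1 [stuck-at-1], N3=1, N4=1, N5=0, N6=0, N7=0, N8=0 → Y1=0, Y2=0 — matches
Only N2 stuck-at-1 reproduces the observed Y1=0, Y2=0.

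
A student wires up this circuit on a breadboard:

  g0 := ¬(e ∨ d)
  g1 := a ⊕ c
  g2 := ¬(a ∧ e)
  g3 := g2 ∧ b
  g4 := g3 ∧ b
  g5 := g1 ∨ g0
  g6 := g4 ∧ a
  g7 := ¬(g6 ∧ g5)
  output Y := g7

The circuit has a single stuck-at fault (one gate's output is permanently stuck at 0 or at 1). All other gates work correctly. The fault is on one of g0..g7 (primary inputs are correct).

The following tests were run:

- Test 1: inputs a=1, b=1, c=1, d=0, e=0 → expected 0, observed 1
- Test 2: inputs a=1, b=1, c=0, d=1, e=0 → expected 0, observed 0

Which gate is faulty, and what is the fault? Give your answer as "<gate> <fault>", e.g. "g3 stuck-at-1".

Fault-free values for test 1 (a=1, b=1, c=1, d=0, e=0): g0=1, g1=0, g2=1, g3=1, g4=1, g5=1, g6=1, g7=0, giving Y=0. Observed 1.
Test 1: faults giving observed 1 are {g0 stuck-at-0, g2 stuck-at-0, g3 stuck-at-0, g4 stuck-at-0, g5 stuck-at-0, g6 stuck-at-0, g7 stuck-at-1}.
Test 2 (a=1, b=1, c=0, d=1, e=0): fault-free g0=0, g1=1, g2=1, g3=1, g4=1, g5=1, g6=1, g7=0 → 0; observed 0. Eliminates g2 stuck-at-0, g3 stuck-at-0, g4 stuck-at-0, g5 stuck-at-0, g6 stuck-at-0, g7 stuck-at-1.
Only g0 stuck-at-0 is consistent with every test.

g0 stuck-at-0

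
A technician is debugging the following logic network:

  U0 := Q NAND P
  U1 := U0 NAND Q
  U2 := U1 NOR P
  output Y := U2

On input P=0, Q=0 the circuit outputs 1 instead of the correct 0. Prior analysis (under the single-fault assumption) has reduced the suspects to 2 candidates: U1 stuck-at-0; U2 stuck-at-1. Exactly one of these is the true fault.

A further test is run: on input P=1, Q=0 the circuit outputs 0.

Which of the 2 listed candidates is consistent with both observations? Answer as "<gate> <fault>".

U1 stuck-at-0

Evaluate each candidate on input P=1, Q=0:
  U1 stuck-at-0: U0=1, U1=0 [stuck-at-0], U2=0 → 0 — matches
  U2 stuck-at-1: U0=1, U1=1, U2=1 [stuck-at-1] → 1 — eliminated
Only U1 stuck-at-0 reproduces the observed 0.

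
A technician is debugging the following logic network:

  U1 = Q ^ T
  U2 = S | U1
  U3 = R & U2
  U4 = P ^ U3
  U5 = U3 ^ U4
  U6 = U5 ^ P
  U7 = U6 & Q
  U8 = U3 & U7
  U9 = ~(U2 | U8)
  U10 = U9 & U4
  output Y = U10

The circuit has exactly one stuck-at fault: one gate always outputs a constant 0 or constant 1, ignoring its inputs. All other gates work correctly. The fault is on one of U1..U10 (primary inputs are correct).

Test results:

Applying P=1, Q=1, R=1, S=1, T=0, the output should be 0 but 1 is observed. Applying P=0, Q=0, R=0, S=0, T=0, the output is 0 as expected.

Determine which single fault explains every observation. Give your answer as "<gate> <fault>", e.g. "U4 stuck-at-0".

U2 stuck-at-0

Fault-free values for test 1 (P=1, Q=1, R=1, S=1, T=0): U1=1, U2=1, U3=1, U4=0, U5=1, U6=0, U7=0, U8=0, U9=0, U10=0, giving Y=0. Observed 1.
Test 1: faults giving observed 1 are {U2 stuck-at-0, U10 stuck-at-1}.
Test 2 (P=0, Q=0, R=0, S=0, T=0): fault-free U1=0, U2=0, U3=0, U4=0, U5=0, U6=0, U7=0, U8=0, U9=1, U10=0 → 0; observed 0. Eliminates U10 stuck-at-1.
Only U2 stuck-at-0 is consistent with every test.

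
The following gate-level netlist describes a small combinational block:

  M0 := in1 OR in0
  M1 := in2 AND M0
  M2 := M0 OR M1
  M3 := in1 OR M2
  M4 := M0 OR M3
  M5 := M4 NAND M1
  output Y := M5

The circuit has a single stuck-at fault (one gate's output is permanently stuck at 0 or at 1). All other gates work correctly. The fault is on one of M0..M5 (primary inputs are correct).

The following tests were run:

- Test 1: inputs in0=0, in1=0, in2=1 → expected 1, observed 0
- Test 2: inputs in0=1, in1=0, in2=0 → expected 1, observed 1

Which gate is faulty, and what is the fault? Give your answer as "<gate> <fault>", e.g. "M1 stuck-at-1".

M0 stuck-at-1

Fault-free values for test 1 (in0=0, in1=0, in2=1): M0=0, M1=0, M2=0, M3=0, M4=0, M5=1, giving Y=1. Observed 0.
Test 1: faults giving observed 0 are {M0 stuck-at-1, M1 stuck-at-1, M5 stuck-at-0}.
Test 2 (in0=1, in1=0, in2=0): fault-free M0=1, M1=0, M2=1, M3=1, M4=1, M5=1 → 1; observed 1. Eliminates M1 stuck-at-1, M5 stuck-at-0.
Only M0 stuck-at-1 is consistent with every test.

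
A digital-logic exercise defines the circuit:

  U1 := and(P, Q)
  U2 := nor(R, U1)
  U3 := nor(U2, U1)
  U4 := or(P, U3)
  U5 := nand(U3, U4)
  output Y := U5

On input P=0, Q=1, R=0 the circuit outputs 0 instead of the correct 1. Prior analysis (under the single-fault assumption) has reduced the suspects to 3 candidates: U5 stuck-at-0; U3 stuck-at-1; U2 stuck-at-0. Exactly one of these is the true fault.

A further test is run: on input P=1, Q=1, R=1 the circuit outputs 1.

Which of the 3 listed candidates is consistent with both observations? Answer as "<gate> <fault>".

Evaluate each candidate on input P=1, Q=1, R=1:
  U5 stuck-at-0: U1=1, U2=0, U3=0, U4=1, U5=0 [stuck-at-0] → 0 — eliminated
  U3 stuck-at-1: U1=1, U2=0, U3=1 [stuck-at-1], U4=1, U5=0 → 0 — eliminated
  U2 stuck-at-0: U1=1, U2=0 [stuck-at-0], U3=0, U4=1, U5=1 → 1 — matches
Only U2 stuck-at-0 reproduces the observed 1.

U2 stuck-at-0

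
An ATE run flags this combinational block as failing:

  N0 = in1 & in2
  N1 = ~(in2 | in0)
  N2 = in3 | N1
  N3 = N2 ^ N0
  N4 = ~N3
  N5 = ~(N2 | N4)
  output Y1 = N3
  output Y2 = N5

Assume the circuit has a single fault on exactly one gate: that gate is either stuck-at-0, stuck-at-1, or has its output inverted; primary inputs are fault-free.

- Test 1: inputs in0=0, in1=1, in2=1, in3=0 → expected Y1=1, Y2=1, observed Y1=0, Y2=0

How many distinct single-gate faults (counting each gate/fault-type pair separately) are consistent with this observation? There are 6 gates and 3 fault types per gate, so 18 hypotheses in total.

8

Fault-free: N0=1, N1=0, N2=0, N3=1, N4=0, N5=1 → Y1=1, Y2=1. Observed Y1=0, Y2=0.
  N0: stuck-at-0, inverted output ✓; others ✗
  N1: stuck-at-1, inverted output ✓; others ✗
  N2: stuck-at-1, inverted output ✓; others ✗
  N3: stuck-at-0, inverted output ✓; others ✗
  N4: none of the 3 fault types match ✗
  N5: none of the 3 fault types match ✗
Consistent faults: {N0 stuck-at-0, N0 inverted output, N1 stuck-at-1, N1 inverted output, N2 stuck-at-1, N2 inverted output, N3 stuck-at-0, N3 inverted output} — 8 in all.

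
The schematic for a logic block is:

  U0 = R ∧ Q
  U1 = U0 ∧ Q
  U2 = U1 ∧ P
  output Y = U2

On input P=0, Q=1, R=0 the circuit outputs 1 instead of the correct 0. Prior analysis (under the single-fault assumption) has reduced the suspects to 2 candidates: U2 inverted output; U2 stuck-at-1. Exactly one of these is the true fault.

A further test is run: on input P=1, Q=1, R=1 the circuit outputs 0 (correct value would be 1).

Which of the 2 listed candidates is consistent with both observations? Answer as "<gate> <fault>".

U2 inverted output

Evaluate each candidate on input P=1, Q=1, R=1:
  U2 inverted output: U0=1, U1=1, U2=0 [inverted output] → 0 — matches
  U2 stuck-at-1: U0=1, U1=1, U2=1 [stuck-at-1] → 1 — eliminated
Only U2 inverted output reproduces the observed 0.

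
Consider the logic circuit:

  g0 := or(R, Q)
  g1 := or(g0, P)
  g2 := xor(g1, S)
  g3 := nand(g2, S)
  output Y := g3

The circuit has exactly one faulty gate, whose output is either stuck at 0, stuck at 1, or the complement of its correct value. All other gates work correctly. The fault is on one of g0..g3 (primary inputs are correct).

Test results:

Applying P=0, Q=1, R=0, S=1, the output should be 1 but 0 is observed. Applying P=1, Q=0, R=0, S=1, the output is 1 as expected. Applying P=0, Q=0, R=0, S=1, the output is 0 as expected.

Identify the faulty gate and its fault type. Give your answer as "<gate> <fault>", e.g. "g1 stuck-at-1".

Fault-free values for test 1 (P=0, Q=1, R=0, S=1): g0=1, g1=1, g2=0, g3=1, giving Y=1. Observed 0.
Test 1: faults giving observed 0 are {g0 stuck-at-0, g0 inverted output, g1 stuck-at-0, g1 inverted output, g2 stuck-at-1, g2 inverted output, g3 stuck-at-0, g3 inverted output}.
Test 2 (P=1, Q=0, R=0, S=1): fault-free g0=0, g1=1, g2=0, g3=1 → 1; observed 1. Eliminates g1 stuck-at-0, g1 inverted output, g2 stuck-at-1, g2 inverted output, g3 stuck-at-0, g3 inverted output.
Test 3 (P=0, Q=0, R=0, S=1): fault-free g0=0, g1=0, g2=1, g3=0 → 0; observed 0. Eliminates g0 inverted output.
Only g0 stuck-at-0 is consistent with every test.

g0 stuck-at-0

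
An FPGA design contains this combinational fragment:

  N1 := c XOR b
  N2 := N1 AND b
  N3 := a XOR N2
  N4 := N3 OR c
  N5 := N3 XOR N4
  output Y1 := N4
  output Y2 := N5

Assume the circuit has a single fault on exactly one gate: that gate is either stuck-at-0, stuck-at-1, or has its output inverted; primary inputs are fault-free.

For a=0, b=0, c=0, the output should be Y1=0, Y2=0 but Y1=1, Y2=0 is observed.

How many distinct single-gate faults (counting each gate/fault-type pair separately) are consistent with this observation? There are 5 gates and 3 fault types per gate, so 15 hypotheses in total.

4

Fault-free: N1=0, N2=0, N3=0, N4=0, N5=0 → Y1=0, Y2=0. Observed Y1=1, Y2=0.
  N1: none of the 3 fault types match ✗
  N2: stuck-at-1, inverted output ✓; others ✗
  N3: stuck-at-1, inverted output ✓; others ✗
  N4: none of the 3 fault types match ✗
  N5: none of the 3 fault types match ✗
Consistent faults: {N2 stuck-at-1, N2 inverted output, N3 stuck-at-1, N3 inverted output} — 4 in all.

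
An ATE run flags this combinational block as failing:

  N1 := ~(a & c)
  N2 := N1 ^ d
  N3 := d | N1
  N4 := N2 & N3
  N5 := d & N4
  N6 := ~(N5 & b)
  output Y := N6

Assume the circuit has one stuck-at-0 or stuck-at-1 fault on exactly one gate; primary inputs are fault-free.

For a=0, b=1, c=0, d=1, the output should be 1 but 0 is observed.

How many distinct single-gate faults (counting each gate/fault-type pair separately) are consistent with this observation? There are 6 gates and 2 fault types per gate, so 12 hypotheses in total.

5

Fault-free: N1=1, N2=0, N3=1, N4=0, N5=0, N6=1 → 1. Observed 0.
  N1 stuck-at-0: output 0 ✓
  N1 stuck-at-1: output 1 ✗
  N2 stuck-at-0: output 1 ✗
  N2 stuck-at-1: output 0 ✓
  N3 stuck-at-0: output 1 ✗
  N3 stuck-at-1: output 1 ✗
  N4 stuck-at-0: output 1 ✗
  N4 stuck-at-1: output 0 ✓
  N5 stuck-at-0: output 1 ✗
  N5 stuck-at-1: output 0 ✓
  N6 stuck-at-0: output 0 ✓
  N6 stuck-at-1: output 1 ✗
Consistent faults: {N1 stuck-at-0, N2 stuck-at-1, N4 stuck-at-1, N5 stuck-at-1, N6 stuck-at-0} — 5 in all.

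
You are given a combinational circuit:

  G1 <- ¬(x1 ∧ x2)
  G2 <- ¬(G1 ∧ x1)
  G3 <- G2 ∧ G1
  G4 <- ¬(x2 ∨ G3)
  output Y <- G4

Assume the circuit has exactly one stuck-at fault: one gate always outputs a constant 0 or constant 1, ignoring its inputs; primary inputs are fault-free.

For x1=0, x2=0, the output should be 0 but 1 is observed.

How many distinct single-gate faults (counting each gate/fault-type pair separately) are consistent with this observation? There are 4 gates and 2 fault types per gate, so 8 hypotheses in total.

Fault-free: G1=1, G2=1, G3=1, G4=0 → 0. Observed 1.
  G1 stuck-at-0: output 1 ✓
  G1 stuck-at-1: output 0 ✗
  G2 stuck-at-0: output 1 ✓
  G2 stuck-at-1: output 0 ✗
  G3 stuck-at-0: output 1 ✓
  G3 stuck-at-1: output 0 ✗
  G4 stuck-at-0: output 0 ✗
  G4 stuck-at-1: output 1 ✓
Consistent faults: {G1 stuck-at-0, G2 stuck-at-0, G3 stuck-at-0, G4 stuck-at-1} — 4 in all.

4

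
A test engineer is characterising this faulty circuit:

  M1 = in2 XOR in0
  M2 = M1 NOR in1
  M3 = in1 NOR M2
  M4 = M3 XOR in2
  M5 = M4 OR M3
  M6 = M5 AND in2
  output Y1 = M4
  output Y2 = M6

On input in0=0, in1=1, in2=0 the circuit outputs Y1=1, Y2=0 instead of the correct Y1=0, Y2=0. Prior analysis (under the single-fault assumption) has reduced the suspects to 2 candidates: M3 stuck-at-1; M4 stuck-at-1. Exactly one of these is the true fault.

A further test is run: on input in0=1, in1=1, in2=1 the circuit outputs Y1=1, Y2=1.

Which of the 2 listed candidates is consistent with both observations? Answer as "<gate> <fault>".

M4 stuck-at-1

Evaluate each candidate on input in0=1, in1=1, in2=1:
  M3 stuck-at-1: M1=0, M2=0, M3=1 [stuck-at-1], M4=0, M5=1, M6=1 → Y1=0, Y2=1 — eliminated
  M4 stuck-at-1: M1=0, M2=0, M3=0, M4=1 [stuck-at-1], M5=1, M6=1 → Y1=1, Y2=1 — matches
Only M4 stuck-at-1 reproduces the observed Y1=1, Y2=1.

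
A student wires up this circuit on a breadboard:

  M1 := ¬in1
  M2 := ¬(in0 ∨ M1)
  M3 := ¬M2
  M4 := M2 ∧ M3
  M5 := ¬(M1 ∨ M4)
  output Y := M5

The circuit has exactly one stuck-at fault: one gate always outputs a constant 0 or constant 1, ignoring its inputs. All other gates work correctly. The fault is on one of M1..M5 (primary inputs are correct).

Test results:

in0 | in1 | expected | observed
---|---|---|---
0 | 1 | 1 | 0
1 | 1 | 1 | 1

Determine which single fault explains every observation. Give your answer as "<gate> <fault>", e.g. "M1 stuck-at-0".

Fault-free values for test 1 (in0=0, in1=1): M1=0, M2=1, M3=0, M4=0, M5=1, giving Y=1. Observed 0.
Test 1: faults giving observed 0 are {M1 stuck-at-1, M3 stuck-at-1, M4 stuck-at-1, M5 stuck-at-0}.
Test 2 (in0=1, in1=1): fault-free M1=0, M2=0, M3=1, M4=0, M5=1 → 1; observed 1. Eliminates M1 stuck-at-1, M4 stuck-at-1, M5 stuck-at-0.
Only M3 stuck-at-1 is consistent with every test.

M3 stuck-at-1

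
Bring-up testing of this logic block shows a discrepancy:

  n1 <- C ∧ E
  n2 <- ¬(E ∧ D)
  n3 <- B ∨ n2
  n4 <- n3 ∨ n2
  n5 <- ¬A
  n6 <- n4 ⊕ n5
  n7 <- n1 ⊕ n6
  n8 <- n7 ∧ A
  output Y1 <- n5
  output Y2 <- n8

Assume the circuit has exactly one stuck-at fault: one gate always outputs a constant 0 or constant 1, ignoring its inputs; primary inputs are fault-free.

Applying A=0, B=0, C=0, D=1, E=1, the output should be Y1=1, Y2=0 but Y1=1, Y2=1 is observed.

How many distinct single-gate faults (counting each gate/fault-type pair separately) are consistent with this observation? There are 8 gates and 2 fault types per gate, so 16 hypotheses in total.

1

Fault-free: n1=0, n2=0, n3=0, n4=0, n5=1, n6=1, n7=1, n8=0 → Y1=1, Y2=0. Observed Y1=1, Y2=1.
  n1: none of the 2 fault types match ✗
  n2: none of the 2 fault types match ✗
  n3: none of the 2 fault types match ✗
  n4: none of the 2 fault types match ✗
  n5: none of the 2 fault types match ✗
  n6: none of the 2 fault types match ✗
  n7: none of the 2 fault types match ✗
  n8: stuck-at-1 ✓; others ✗
Consistent faults: {n8 stuck-at-1} — 1 in all.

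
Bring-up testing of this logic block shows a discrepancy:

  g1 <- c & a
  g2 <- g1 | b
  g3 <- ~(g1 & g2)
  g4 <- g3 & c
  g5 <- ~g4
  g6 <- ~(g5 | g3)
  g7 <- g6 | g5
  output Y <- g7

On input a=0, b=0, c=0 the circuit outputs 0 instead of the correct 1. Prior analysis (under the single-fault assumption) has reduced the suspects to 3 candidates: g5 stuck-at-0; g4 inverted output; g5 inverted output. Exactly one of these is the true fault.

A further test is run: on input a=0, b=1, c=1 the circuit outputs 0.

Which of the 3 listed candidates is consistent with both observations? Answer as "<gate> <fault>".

g5 stuck-at-0

Evaluate each candidate on input a=0, b=1, c=1:
  g5 stuck-at-0: g1=0, g2=1, g3=1, g4=1, g5=0 [stuck-at-0], g6=0, g7=0 → 0 — matches
  g4 inverted output: g1=0, g2=1, g3=1, g4=0 [inverted output], g5=1, g6=0, g7=1 → 1 — eliminated
  g5 inverted output: g1=0, g2=1, g3=1, g4=1, g5=1 [inverted output], g6=0, g7=1 → 1 — eliminated
Only g5 stuck-at-0 reproduces the observed 0.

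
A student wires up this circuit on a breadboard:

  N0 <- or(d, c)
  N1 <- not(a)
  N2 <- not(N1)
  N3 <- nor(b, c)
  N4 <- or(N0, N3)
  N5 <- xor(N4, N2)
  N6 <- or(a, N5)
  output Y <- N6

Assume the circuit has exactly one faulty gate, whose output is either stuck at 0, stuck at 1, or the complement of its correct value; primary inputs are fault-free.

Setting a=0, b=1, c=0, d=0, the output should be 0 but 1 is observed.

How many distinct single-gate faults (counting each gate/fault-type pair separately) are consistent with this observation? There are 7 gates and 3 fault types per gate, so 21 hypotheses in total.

Fault-free: N0=0, N1=1, N2=0, N3=0, N4=0, N5=0, N6=0 → 0. Observed 1.
  N0: stuck-at-1, inverted output ✓; others ✗
  N1: stuck-at-0, inverted output ✓; others ✗
  N2: stuck-at-1, inverted output ✓; others ✗
  N3: stuck-at-1, inverted output ✓; others ✗
  N4: stuck-at-1, inverted output ✓; others ✗
  N5: stuck-at-1, inverted output ✓; others ✗
  N6: stuck-at-1, inverted output ✓; others ✗
Consistent faults: {N0 stuck-at-1, N0 inverted output, N1 stuck-at-0, N1 inverted output, N2 stuck-at-1, N2 inverted output, N3 stuck-at-1, N3 inverted output, N4 stuck-at-1, N4 inverted output, N5 stuck-at-1, N5 inverted output, N6 stuck-at-1, N6 inverted output} — 14 in all.

14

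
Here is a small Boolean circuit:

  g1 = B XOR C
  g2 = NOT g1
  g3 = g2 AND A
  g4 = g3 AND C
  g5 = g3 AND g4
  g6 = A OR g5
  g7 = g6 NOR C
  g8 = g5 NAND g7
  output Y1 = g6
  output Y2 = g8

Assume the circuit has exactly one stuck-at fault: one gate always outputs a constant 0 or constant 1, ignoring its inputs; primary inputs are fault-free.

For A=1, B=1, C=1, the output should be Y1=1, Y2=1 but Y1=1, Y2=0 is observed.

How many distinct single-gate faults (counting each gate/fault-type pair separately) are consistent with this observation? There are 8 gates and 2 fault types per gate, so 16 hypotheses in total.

Fault-free: g1=0, g2=1, g3=1, g4=1, g5=1, g6=1, g7=0, g8=1 → Y1=1, Y2=1. Observed Y1=1, Y2=0.
  g1: none of the 2 fault types match ✗
  g2: none of the 2 fault types match ✗
  g3: none of the 2 fault types match ✗
  g4: none of the 2 fault types match ✗
  g5: none of the 2 fault types match ✗
  g6: none of the 2 fault types match ✗
  g7: stuck-at-1 ✓; others ✗
  g8: stuck-at-0 ✓; others ✗
Consistent faults: {g7 stuck-at-1, g8 stuck-at-0} — 2 in all.

2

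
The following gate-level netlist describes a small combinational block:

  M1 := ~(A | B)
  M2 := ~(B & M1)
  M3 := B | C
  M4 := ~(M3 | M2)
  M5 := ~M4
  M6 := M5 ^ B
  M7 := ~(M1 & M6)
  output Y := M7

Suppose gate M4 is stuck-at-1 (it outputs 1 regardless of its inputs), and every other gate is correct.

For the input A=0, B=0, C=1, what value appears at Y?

Propagate with M4 forced: M1=1, M2=1, M3=1, M4=1 [stuck-at-1], M5=0, M6=0, M7=1.
So Y = 1. (Without the fault it would be 0.)

1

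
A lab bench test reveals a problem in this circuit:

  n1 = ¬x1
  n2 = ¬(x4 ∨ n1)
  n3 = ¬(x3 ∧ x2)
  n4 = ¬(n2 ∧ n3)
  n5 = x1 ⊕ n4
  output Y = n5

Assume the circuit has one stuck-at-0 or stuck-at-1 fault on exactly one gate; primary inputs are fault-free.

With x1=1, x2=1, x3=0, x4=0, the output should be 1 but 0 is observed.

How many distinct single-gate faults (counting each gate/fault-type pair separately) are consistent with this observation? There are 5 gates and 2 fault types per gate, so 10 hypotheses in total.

5

Fault-free: n1=0, n2=1, n3=1, n4=0, n5=1 → 1. Observed 0.
  n1 stuck-at-0: output 1 ✗
  n1 stuck-at-1: output 0 ✓
  n2 stuck-at-0: output 0 ✓
  n2 stuck-at-1: output 1 ✗
  n3 stuck-at-0: output 0 ✓
  n3 stuck-at-1: output 1 ✗
  n4 stuck-at-0: output 1 ✗
  n4 stuck-at-1: output 0 ✓
  n5 stuck-at-0: output 0 ✓
  n5 stuck-at-1: output 1 ✗
Consistent faults: {n1 stuck-at-1, n2 stuck-at-0, n3 stuck-at-0, n4 stuck-at-1, n5 stuck-at-0} — 5 in all.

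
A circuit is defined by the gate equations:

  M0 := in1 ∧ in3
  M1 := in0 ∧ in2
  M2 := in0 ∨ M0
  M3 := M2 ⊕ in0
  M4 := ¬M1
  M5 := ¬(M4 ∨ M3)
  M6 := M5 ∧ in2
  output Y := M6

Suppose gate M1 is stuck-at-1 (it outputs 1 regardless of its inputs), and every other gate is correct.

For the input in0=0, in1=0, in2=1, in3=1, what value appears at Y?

1

Propagate with M1 forced: M0=0, M1=1 [stuck-at-1], M2=0, M3=0, M4=0, M5=1, M6=1.
So Y = 1. (Without the fault it would be 0.)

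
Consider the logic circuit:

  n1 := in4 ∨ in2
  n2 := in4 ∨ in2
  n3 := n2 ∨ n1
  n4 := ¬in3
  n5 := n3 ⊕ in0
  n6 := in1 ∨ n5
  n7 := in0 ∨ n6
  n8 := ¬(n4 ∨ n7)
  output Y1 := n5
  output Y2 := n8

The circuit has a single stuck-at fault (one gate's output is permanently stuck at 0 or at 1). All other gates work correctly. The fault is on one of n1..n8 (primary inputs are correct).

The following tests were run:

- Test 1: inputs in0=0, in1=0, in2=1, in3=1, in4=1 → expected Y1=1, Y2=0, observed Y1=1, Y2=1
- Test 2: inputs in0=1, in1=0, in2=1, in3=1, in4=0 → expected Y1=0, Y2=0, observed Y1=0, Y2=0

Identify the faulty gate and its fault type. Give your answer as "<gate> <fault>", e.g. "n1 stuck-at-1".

Fault-free values for test 1 (in0=0, in1=0, in2=1, in3=1, in4=1): n1=1, n2=1, n3=1, n4=0, n5=1, n6=1, n7=1, n8=0, giving Y1=1, Y2=0. Observed Y1=1, Y2=1.
Test 1: faults giving observed Y1=1, Y2=1 are {n6 stuck-at-0, n7 stuck-at-0, n8 stuck-at-1}.
Test 2 (in0=1, in1=0, in2=1, in3=1, in4=0): fault-free n1=1, n2=1, n3=1, n4=0, n5=0, n6=0, n7=1, n8=0 → Y1=0, Y2=0; observed Y1=0, Y2=0. Eliminates n7 stuck-at-0, n8 stuck-at-1.
Only n6 stuck-at-0 is consistent with every test.

n6 stuck-at-0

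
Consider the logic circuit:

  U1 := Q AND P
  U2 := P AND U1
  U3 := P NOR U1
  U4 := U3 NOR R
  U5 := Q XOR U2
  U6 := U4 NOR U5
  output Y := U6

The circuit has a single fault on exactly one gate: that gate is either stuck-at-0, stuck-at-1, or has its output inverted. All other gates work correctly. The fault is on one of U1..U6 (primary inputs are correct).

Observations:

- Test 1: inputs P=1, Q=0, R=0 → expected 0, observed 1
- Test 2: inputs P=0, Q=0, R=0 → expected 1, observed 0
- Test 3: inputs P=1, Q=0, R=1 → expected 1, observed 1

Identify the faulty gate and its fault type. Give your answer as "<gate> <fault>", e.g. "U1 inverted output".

U3 inverted output

Fault-free values for test 1 (P=1, Q=0, R=0): U1=0, U2=0, U3=0, U4=1, U5=0, U6=0, giving Y=0. Observed 1.
Test 1: faults giving observed 1 are {U3 stuck-at-1, U3 inverted output, U4 stuck-at-0, U4 inverted output, U6 stuck-at-1, U6 inverted output}.
Test 2 (P=0, Q=0, R=0): fault-free U1=0, U2=0, U3=1, U4=0, U5=0, U6=1 → 1; observed 0. Eliminates U3 stuck-at-1, U4 stuck-at-0, U6 stuck-at-1.
Test 3 (P=1, Q=0, R=1): fault-free U1=0, U2=0, U3=0, U4=0, U5=0, U6=1 → 1; observed 1. Eliminates U4 inverted output, U6 inverted output.
Only U3 inverted output is consistent with every test.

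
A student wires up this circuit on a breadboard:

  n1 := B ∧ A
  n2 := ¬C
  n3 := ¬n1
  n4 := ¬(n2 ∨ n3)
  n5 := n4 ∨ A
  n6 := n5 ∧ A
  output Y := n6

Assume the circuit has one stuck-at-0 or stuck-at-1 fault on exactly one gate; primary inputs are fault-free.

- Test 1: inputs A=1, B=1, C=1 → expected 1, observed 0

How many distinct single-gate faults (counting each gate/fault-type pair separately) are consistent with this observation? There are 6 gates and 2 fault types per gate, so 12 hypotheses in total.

Fault-free: n1=1, n2=0, n3=0, n4=1, n5=1, n6=1 → 1. Observed 0.
  n1 stuck-at-0: output 1 ✗
  n1 stuck-at-1: output 1 ✗
  n2 stuck-at-0: output 1 ✗
  n2 stuck-at-1: output 1 ✗
  n3 stuck-at-0: output 1 ✗
  n3 stuck-at-1: output 1 ✗
  n4 stuck-at-0: output 1 ✗
  n4 stuck-at-1: output 1 ✗
  n5 stuck-at-0: output 0 ✓
  n5 stuck-at-1: output 1 ✗
  n6 stuck-at-0: output 0 ✓
  n6 stuck-at-1: output 1 ✗
Consistent faults: {n5 stuck-at-0, n6 stuck-at-0} — 2 in all.

2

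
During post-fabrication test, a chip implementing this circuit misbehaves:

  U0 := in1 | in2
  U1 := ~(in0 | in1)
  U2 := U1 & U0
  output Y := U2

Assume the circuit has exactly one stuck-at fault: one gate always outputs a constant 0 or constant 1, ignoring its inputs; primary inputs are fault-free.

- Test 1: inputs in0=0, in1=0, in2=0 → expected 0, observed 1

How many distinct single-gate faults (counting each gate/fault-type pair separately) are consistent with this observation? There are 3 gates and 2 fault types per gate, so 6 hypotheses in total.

2

Fault-free: U0=0, U1=1, U2=0 → 0. Observed 1.
  U0 stuck-at-0: output 0 ✗
  U0 stuck-at-1: output 1 ✓
  U1 stuck-at-0: output 0 ✗
  U1 stuck-at-1: output 0 ✗
  U2 stuck-at-0: output 0 ✗
  U2 stuck-at-1: output 1 ✓
Consistent faults: {U0 stuck-at-1, U2 stuck-at-1} — 2 in all.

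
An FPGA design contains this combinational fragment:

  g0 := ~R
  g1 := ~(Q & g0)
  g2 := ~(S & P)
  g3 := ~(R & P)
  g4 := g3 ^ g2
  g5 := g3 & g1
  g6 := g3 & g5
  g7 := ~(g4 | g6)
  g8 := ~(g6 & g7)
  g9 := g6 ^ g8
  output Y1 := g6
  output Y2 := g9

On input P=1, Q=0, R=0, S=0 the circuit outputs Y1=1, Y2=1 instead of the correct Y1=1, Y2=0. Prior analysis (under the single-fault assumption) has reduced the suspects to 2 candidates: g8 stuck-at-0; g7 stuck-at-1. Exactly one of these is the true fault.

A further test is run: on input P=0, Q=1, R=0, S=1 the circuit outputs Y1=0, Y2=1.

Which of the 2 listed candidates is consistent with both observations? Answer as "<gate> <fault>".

g7 stuck-at-1

Evaluate each candidate on input P=0, Q=1, R=0, S=1:
  g8 stuck-at-0: g0=1, g1=0, g2=1, g3=1, g4=0, g5=0, g6=0, g7=1, g8=0 [stuck-at-0], g9=0 → Y1=0, Y2=0 — eliminated
  g7 stuck-at-1: g0=1, g1=0, g2=1, g3=1, g4=0, g5=0, g6=0, g7=1 [stuck-at-1], g8=1, g9=1 → Y1=0, Y2=1 — matches
Only g7 stuck-at-1 reproduces the observed Y1=0, Y2=1.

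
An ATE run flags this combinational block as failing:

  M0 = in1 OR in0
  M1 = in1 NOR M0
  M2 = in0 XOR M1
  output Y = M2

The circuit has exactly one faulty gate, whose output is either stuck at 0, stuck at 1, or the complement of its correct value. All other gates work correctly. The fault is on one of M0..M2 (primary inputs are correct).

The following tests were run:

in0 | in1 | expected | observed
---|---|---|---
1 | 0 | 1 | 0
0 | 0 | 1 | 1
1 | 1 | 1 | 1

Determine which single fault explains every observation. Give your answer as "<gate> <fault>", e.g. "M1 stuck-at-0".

Fault-free values for test 1 (in0=1, in1=0): M0=1, M1=0, M2=1, giving Y=1. Observed 0.
Test 1: faults giving observed 0 are {M0 stuck-at-0, M0 inverted output, M1 stuck-at-1, M1 inverted output, M2 stuck-at-0, M2 inverted output}.
Test 2 (in0=0, in1=0): fault-free M0=0, M1=1, M2=1 → 1; observed 1. Eliminates M0 inverted output, M1 inverted output, M2 stuck-at-0, M2 inverted output.
Test 3 (in0=1, in1=1): fault-free M0=1, M1=0, M2=1 → 1; observed 1. Eliminates M1 stuck-at-1.
Only M0 stuck-at-0 is consistent with every test.

M0 stuck-at-0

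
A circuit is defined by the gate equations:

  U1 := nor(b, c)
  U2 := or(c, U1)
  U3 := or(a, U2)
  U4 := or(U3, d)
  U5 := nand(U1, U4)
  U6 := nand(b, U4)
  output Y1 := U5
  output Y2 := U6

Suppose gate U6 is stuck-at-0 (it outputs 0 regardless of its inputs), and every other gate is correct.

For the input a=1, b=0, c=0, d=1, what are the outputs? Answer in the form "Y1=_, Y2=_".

Propagate with U6 forced: U1=1, U2=1, U3=1, U4=1, U5=0, U6=0 [stuck-at-0].
So the outputs are Y1=0, Y2=0. (Without the fault they would be Y1=0, Y2=1.)

Y1=0, Y2=0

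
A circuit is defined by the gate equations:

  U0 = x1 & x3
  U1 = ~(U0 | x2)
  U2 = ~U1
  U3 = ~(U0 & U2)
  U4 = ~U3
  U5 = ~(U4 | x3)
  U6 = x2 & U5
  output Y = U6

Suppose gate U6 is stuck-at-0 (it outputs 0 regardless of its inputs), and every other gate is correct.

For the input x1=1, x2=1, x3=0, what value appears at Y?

Propagate with U6 forced: U0=0, U1=0, U2=1, U3=1, U4=0, U5=1, U6=0 [stuck-at-0].
So Y = 0. (Without the fault it would be 1.)

0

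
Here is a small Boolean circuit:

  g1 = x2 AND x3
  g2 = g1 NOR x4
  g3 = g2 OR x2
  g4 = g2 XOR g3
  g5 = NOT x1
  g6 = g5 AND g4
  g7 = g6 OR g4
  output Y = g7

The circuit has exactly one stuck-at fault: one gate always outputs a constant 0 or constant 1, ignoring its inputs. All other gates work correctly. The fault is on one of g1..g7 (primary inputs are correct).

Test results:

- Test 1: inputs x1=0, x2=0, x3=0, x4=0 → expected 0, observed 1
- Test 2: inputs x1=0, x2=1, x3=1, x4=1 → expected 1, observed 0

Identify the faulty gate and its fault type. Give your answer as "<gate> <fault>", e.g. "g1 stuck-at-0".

Fault-free values for test 1 (x1=0, x2=0, x3=0, x4=0): g1=0, g2=1, g3=1, g4=0, g5=1, g6=0, g7=0, giving Y=0. Observed 1.
Test 1: faults giving observed 1 are {g3 stuck-at-0, g4 stuck-at-1, g6 stuck-at-1, g7 stuck-at-1}.
Test 2 (x1=0, x2=1, x3=1, x4=1): fault-free g1=1, g2=0, g3=1, g4=1, g5=1, g6=1, g7=1 → 1; observed 0. Eliminates g4 stuck-at-1, g6 stuck-at-1, g7 stuck-at-1.
Only g3 stuck-at-0 is consistent with every test.

g3 stuck-at-0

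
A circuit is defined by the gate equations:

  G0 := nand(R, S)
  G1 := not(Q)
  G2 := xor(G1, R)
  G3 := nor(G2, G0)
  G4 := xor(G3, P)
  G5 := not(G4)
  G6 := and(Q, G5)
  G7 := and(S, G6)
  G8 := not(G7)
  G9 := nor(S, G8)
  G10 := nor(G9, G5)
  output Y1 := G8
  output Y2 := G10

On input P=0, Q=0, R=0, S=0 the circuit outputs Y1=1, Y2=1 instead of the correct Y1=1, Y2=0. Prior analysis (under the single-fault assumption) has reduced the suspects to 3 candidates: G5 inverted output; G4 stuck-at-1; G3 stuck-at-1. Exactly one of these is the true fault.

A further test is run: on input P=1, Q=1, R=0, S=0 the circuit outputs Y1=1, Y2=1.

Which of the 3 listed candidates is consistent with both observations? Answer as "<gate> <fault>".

Evaluate each candidate on input P=1, Q=1, R=0, S=0:
  G5 inverted output: G0=1, G1=0, G2=0, G3=0, G4=1, G5=1 [inverted output], G6=1, G7=0, G8=1, G9=0, G10=0 → Y1=1, Y2=0 — eliminated
  G4 stuck-at-1: G0=1, G1=0, G2=0, G3=0, G4=1 [stuck-at-1], G5=0, G6=0, G7=0, G8=1, G9=0, G10=1 → Y1=1, Y2=1 — matches
  G3 stuck-at-1: G0=1, G1=0, G2=0, G3=1 [stuck-at-1], G4=0, G5=1, G6=1, G7=0, G8=1, G9=0, G10=0 → Y1=1, Y2=0 — eliminated
Only G4 stuck-at-1 reproduces the observed Y1=1, Y2=1.

G4 stuck-at-1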